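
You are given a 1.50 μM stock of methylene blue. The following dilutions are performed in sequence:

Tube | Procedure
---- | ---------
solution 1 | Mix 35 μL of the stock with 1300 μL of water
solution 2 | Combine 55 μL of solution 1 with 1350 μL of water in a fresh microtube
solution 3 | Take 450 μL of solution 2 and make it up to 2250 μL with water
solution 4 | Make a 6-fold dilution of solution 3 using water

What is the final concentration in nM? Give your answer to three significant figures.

0.0513 nM

Step 1: 35 μL + 1300 μL = 1335 μL total → factor 1335/35 = 38.143
Step 2: 55 μL + 1350 μL = 1405 μL total → factor 1405/55 = 25.545
Step 3: 450 μL brought to 2250 μL → factor 2250/450 = 5
Step 4: 6-fold → factor 6
Overall dilution factor = 38.143 × 25.545 × 5 × 6 = 29231
Final = 1.50 μM / 29231 = 5.131 × 10^-5 μM = 0.0513 nM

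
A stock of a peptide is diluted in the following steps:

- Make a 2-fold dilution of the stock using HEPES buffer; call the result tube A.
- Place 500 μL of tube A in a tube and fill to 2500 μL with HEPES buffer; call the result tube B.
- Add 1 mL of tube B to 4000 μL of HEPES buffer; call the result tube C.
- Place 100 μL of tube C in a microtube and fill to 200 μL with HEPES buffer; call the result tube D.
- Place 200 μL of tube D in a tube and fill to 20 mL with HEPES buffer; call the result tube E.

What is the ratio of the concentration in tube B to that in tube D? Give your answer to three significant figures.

Step 1: 2-fold → factor 2
Step 2: 500 μL brought to 2500 μL → factor 2500/500 = 5
Step 3: 1 mL + 4000 μL = 5 mL total → factor 5/1 = 5
Step 4: 100 μL brought to 200 μL → factor 200/100 = 2
Dilution factor to tube B = 10; to tube D = 100
[tube B]/[tube D] = (factor to tube D)/(factor to tube B) = 100/10 = 10.0

10.0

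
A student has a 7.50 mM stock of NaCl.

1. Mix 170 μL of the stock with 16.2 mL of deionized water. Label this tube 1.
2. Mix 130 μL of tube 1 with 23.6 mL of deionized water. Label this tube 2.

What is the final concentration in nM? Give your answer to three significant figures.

Step 1: 170 μL + 16.2 mL = 16370 μL total → factor 16370/170 = 96.294
Step 2: 130 μL + 23.6 mL = 23730 μL total → factor 23730/130 = 182.54
Overall dilution factor = 96.294 × 182.54 = 17577
Final = 7.50 mM / 17577 = 0.0004267 mM = 427 nM

427 nM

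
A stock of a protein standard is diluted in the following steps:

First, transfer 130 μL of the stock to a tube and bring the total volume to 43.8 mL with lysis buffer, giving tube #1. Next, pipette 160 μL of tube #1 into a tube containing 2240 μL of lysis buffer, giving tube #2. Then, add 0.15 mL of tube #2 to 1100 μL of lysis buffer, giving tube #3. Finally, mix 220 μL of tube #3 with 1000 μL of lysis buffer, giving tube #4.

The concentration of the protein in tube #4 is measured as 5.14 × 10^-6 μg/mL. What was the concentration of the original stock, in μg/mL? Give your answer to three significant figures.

Step 1: 130 μL brought to 43.8 mL → factor 43800/130 = 336.92
Step 2: 160 μL + 2240 μL = 2400 μL total → factor 2400/160 = 15
Step 3: 0.15 mL + 1100 μL = 1.25 mL total → factor 1.25/0.15 = 8.3333
Step 4: 220 μL + 1000 μL = 1220 μL total → factor 1220/220 = 5.5455
Overall dilution factor = 336.92 × 15 × 8.3333 × 5.5455 = 2.3355 × 10^5
Stock = 5.14 × 10^-6 μg/mL × 2.3355 × 10^5 = 1.20 μg/mL

1.20 μg/mL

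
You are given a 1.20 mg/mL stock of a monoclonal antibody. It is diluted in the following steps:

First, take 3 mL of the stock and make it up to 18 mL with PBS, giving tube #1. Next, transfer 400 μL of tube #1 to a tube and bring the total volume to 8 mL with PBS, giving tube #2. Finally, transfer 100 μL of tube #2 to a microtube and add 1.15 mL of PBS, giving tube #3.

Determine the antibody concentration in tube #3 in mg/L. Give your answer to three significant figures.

Step 1: 3 mL brought to 18 mL → factor 18/3 = 6
Step 2: 400 μL brought to 8 mL → factor 8000/400 = 20
Step 3: 100 μL + 1.15 mL = 1250 μL total → factor 1250/100 = 12.5
Overall dilution factor = 6 × 20 × 12.5 = 1500
Final = 1.20 mg/mL / 1500 = 0.0008000 mg/mL = 0.800 mg/L

0.800 mg/L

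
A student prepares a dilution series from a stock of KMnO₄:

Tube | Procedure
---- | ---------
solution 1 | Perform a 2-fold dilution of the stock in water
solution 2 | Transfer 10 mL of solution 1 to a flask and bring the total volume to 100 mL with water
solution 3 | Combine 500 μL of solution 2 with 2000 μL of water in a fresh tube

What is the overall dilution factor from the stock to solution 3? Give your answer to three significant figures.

100

Step 1: 2-fold → factor 2
Step 2: 10 mL brought to 100 mL → factor 100/10 = 10
Step 3: 500 μL + 2000 μL = 2500 μL total → factor 2500/500 = 5
Overall dilution factor = 2 × 10 × 5 = 100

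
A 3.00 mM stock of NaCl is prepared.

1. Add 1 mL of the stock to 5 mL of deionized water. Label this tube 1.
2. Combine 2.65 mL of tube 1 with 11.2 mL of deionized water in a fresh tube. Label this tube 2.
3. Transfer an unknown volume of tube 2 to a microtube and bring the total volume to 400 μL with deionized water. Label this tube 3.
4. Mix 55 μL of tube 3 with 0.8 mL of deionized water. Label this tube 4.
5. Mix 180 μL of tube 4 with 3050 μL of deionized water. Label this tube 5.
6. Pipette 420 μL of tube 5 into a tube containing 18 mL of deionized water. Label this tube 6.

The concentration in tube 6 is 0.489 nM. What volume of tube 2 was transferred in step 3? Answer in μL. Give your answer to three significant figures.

25.0 μL

Step 1: 1 mL + 5 mL = 6 mL total → factor 6/1 = 6
Step 2: 2.65 mL + 11.2 mL = 13.85 mL total → factor 13.85/2.65 = 5.2264
Step 3: v brought to 400 μL → factor = 400 μL/v
Step 4: 55 μL + 0.8 mL = 855 μL total → factor 855/55 = 15.545
Step 5: 180 μL + 3050 μL = 3230 μL total → factor 3230/180 = 17.944
Step 6: 420 μL + 18 mL = 18420 μL total → factor 18420/420 = 43.857
Product of known-step factors = 3.8364 × 10^5
Overall factor = 3.00 mM / (0.489 nM) = 6.135 × 10^6
Step-3 factor = 6.135 × 10^6 / 3.8364 × 10^5 = 15.991
v = 400 μL / 15.991 = 25.0 μL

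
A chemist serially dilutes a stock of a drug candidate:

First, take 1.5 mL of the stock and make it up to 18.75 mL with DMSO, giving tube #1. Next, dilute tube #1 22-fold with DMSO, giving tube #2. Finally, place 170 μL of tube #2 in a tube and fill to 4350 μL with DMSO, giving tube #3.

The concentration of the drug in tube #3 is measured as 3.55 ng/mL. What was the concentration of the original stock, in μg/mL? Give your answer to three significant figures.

Step 1: 1.5 mL brought to 18.75 mL → factor 18.75/1.5 = 12.5
Step 2: 22-fold → factor 22
Step 3: 170 μL brought to 4350 μL → factor 4350/170 = 25.588
Overall dilution factor = 12.5 × 22 × 25.588 = 7036.8
Stock = 3.55 ng/mL × 7036.8 = 2.498 × 10^4 ng/mL = 25.0 μg/mL

25.0 μg/mL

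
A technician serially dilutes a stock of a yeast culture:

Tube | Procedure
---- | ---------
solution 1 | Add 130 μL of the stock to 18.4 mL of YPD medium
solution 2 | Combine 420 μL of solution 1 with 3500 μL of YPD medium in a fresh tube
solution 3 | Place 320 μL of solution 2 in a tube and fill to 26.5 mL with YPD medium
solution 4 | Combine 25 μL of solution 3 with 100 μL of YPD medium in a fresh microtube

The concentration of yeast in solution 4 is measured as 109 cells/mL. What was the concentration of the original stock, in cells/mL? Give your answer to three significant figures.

6.00 × 10^7 cells/mL

Step 1: 130 μL + 18.4 mL = 18530 μL total → factor 18530/130 = 142.54
Step 2: 420 μL + 3500 μL = 3920 μL total → factor 3920/420 = 9.3333
Step 3: 320 μL brought to 26.5 mL → factor 26500/320 = 82.812
Step 4: 25 μL + 100 μL = 125 μL total → factor 125/25 = 5
Overall dilution factor = 142.54 × 9.3333 × 82.812 × 5 = 5.5085 × 10^5
Stock = 109 cells/mL × 5.5085 × 10^5 = 6.00 × 10^7 cells/mL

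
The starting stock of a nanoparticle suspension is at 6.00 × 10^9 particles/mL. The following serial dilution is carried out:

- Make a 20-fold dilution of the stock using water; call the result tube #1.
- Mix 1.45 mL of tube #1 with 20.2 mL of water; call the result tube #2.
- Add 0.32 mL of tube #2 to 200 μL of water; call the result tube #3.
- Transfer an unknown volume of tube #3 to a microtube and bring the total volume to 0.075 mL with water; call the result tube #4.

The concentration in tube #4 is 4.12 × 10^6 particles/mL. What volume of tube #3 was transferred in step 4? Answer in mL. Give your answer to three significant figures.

Step 1: 20-fold → factor 20
Step 2: 1.45 mL + 20.2 mL = 21.65 mL total → factor 21.65/1.45 = 14.931
Step 3: 0.32 mL + 200 μL = 0.52 mL total → factor 0.52/0.32 = 1.625
Step 4: v brought to 0.075 mL → factor = 0.075 mL/v
Product of known-step factors = 485.26
Overall factor = 6.00 × 10^9 particles/mL / (4.12 × 10^6 particles/mL) = 1456.3
Step-4 factor = 1456.3 / 485.26 = 3.0011
v = 0.075 mL / 3.0011 = 0.0250 mL

0.0250 mL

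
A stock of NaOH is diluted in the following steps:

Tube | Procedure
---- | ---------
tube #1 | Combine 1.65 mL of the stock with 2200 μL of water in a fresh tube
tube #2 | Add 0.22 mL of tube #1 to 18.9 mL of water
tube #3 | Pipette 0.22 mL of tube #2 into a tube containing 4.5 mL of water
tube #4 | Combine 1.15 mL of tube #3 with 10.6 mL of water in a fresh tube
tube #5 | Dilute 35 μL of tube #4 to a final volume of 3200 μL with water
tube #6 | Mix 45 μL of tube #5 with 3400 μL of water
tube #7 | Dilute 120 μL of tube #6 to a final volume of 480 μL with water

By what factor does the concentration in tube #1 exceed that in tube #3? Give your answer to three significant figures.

1.86 × 10^3

Step 1: 1.65 mL + 2200 μL = 3.85 mL total → factor 3.85/1.65 = 2.3333
Step 2: 0.22 mL + 18.9 mL = 19.12 mL total → factor 19.12/0.22 = 86.909
Step 3: 0.22 mL + 4.5 mL = 4.72 mL total → factor 4.72/0.22 = 21.455
Dilution factor to tube #1 = 2.3333; to tube #3 = 4350.7
[tube #1]/[tube #3] = (factor to tube #3)/(factor to tube #1) = 4350.7/2.3333 = 1.86 × 10^3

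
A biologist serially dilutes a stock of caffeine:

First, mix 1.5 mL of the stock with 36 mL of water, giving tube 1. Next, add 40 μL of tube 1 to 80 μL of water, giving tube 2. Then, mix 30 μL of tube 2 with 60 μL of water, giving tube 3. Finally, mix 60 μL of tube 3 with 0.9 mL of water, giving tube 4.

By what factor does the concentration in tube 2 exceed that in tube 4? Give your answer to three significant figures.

Step 1: 1.5 mL + 36 mL = 37.5 mL total → factor 37.5/1.5 = 25
Step 2: 40 μL + 80 μL = 120 μL total → factor 120/40 = 3
Step 3: 30 μL + 60 μL = 90 μL total → factor 90/30 = 3
Step 4: 60 μL + 0.9 mL = 960 μL total → factor 960/60 = 16
Dilution factor to tube 2 = 75; to tube 4 = 3600
[tube 2]/[tube 4] = (factor to tube 4)/(factor to tube 2) = 3600/75 = 48.0

48.0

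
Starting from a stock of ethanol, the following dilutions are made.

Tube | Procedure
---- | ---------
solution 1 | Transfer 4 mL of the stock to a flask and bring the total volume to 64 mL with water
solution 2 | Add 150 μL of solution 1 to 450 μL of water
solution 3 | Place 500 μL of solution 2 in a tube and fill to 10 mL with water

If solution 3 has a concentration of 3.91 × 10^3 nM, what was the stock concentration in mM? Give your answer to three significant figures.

Step 1: 4 mL brought to 64 mL → factor 64/4 = 16
Step 2: 150 μL + 450 μL = 600 μL total → factor 600/150 = 4
Step 3: 500 μL brought to 10 mL → factor 10000/500 = 20
Overall dilution factor = 16 × 4 × 20 = 1280
Stock = 3.91 × 10^3 nM × 1280 = 5.005 × 10^6 nM = 5.00 mM

5.00 mM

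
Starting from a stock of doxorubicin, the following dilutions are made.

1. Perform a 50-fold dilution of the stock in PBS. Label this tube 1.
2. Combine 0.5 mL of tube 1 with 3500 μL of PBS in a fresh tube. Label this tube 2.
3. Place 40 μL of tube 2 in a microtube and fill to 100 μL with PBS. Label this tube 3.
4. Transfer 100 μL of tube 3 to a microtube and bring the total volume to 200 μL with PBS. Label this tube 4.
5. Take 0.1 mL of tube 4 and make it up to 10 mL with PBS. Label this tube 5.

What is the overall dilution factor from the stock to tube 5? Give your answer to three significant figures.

2.00 × 10^5

Step 1: 50-fold → factor 50
Step 2: 0.5 mL + 3500 μL = 4 mL total → factor 4/0.5 = 8
Step 3: 40 μL brought to 100 μL → factor 100/40 = 2.5
Step 4: 100 μL brought to 200 μL → factor 200/100 = 2
Step 5: 0.1 mL brought to 10 mL → factor 10/0.1 = 100
Overall dilution factor = 50 × 8 × 2.5 × 2 × 100 = 2 × 10^5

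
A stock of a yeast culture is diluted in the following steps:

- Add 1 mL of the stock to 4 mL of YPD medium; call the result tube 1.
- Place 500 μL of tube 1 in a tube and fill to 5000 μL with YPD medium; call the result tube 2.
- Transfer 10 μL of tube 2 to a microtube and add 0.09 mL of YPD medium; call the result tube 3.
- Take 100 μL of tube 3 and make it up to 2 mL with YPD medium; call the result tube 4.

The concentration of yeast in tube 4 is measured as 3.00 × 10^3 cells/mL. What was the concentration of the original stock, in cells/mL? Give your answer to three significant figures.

3.00 × 10^7 cells/mL

Step 1: 1 mL + 4 mL = 5 mL total → factor 5/1 = 5
Step 2: 500 μL brought to 5000 μL → factor 5000/500 = 10
Step 3: 10 μL + 0.09 mL = 100 μL total → factor 100/10 = 10
Step 4: 100 μL brought to 2 mL → factor 2000/100 = 20
Overall dilution factor = 5 × 10 × 10 × 20 = 10000
Stock = 3.00 × 10^3 cells/mL × 10000 = 3.00 × 10^7 cells/mL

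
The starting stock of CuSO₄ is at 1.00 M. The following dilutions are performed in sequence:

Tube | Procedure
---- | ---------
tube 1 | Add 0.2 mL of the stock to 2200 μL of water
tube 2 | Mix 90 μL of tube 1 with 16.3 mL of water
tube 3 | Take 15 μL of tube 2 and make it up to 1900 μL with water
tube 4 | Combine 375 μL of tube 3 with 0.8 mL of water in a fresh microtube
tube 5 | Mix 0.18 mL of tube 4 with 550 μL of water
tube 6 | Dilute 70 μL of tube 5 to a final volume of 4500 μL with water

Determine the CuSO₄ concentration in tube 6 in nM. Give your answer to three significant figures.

4.42 nM

Step 1: 0.2 mL + 2200 μL = 2.4 mL total → factor 2.4/0.2 = 12
Step 2: 90 μL + 16.3 mL = 16390 μL total → factor 16390/90 = 182.11
Step 3: 15 μL brought to 1900 μL → factor 1900/15 = 126.67
Step 4: 375 μL + 0.8 mL = 1175 μL total → factor 1175/375 = 3.1333
Step 5: 0.18 mL + 550 μL = 0.73 mL total → factor 0.73/0.18 = 4.0556
Step 6: 70 μL brought to 4500 μL → factor 4500/70 = 64.286
Overall dilution factor = 12 × 182.11 × 126.67 × 3.1333 × 4.0556 × 64.286 = 2.2613 × 10^8
Final = 1.00 M / 2.2613 × 10^8 = 4.422 × 10^-9 M = 4.42 nM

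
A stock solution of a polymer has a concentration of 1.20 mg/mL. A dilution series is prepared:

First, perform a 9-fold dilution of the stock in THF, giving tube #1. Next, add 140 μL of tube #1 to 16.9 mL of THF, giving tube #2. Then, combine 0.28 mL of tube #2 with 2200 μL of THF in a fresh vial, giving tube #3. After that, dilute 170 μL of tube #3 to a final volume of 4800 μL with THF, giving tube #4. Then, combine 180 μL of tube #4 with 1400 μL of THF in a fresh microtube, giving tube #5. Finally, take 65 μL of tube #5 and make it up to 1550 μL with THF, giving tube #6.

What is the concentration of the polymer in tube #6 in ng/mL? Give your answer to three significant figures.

Step 1: 9-fold → factor 9
Step 2: 140 μL + 16.9 mL = 17040 μL total → factor 17040/140 = 121.71
Step 3: 0.28 mL + 2200 μL = 2.48 mL total → factor 2.48/0.28 = 8.8571
Step 4: 170 μL brought to 4800 μL → factor 4800/170 = 28.235
Step 5: 180 μL + 1400 μL = 1580 μL total → factor 1580/180 = 8.7778
Step 6: 65 μL brought to 1550 μL → factor 1550/65 = 23.846
Overall dilution factor = 9 × 121.71 × 8.8571 × 28.235 × 8.7778 × 23.846 = 5.7342 × 10^7
Final = 1.20 mg/mL / 5.7342 × 10^7 = 2.093 × 10^-8 mg/mL = 0.0209 ng/mL

0.0209 ng/mL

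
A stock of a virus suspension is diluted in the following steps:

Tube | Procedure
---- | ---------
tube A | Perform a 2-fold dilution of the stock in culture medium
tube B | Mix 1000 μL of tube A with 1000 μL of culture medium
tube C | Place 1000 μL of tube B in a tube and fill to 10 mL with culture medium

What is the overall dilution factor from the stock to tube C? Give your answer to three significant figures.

40.0

Step 1: 2-fold → factor 2
Step 2: 1000 μL + 1000 μL = 2000 μL total → factor 2000/1000 = 2
Step 3: 1000 μL brought to 10 mL → factor 10000/1000 = 10
Overall dilution factor = 2 × 2 × 10 = 40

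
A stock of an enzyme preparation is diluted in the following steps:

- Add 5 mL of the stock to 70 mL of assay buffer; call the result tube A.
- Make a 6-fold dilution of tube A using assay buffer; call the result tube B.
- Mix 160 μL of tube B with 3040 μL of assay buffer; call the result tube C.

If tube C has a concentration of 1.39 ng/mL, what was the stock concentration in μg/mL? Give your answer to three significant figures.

Step 1: 5 mL + 70 mL = 75 mL total → factor 75/5 = 15
Step 2: 6-fold → factor 6
Step 3: 160 μL + 3040 μL = 3200 μL total → factor 3200/160 = 20
Overall dilution factor = 15 × 6 × 20 = 1800
Stock = 1.39 ng/mL × 1800 = 2502 ng/mL = 2.50 μg/mL

2.50 μg/mL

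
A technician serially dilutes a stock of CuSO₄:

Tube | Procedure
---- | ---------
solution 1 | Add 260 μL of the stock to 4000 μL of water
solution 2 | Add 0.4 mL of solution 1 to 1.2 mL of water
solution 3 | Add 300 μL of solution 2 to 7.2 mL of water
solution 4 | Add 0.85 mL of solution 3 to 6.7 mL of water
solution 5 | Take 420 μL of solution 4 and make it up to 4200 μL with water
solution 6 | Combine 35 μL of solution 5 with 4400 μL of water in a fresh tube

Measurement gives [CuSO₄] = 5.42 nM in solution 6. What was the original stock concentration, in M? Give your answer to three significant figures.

Step 1: 260 μL + 4000 μL = 4260 μL total → factor 4260/260 = 16.385
Step 2: 0.4 mL + 1.2 mL = 1.6 mL total → factor 1.6/0.4 = 4
Step 3: 300 μL + 7.2 mL = 7500 μL total → factor 7500/300 = 25
Step 4: 0.85 mL + 6.7 mL = 7.55 mL total → factor 7.55/0.85 = 8.8824
Step 5: 420 μL brought to 4200 μL → factor 4200/420 = 10
Step 6: 35 μL + 4400 μL = 4435 μL total → factor 4435/35 = 126.71
Overall dilution factor = 16.385 × 4 × 25 × 8.8824 × 10 × 126.71 = 1.8441 × 10^7
Stock = 5.42 nM × 1.8441 × 10^7 = 9.995 × 10^7 nM = 0.100 M

0.100 M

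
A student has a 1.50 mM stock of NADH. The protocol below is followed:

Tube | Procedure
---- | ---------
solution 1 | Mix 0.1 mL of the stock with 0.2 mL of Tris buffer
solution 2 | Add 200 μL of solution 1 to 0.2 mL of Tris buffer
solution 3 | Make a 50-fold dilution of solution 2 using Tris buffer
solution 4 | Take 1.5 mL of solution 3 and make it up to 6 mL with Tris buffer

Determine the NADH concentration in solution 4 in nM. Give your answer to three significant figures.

1.25 × 10^3 nM

Step 1: 0.1 mL + 0.2 mL = 0.3 mL total → factor 0.3/0.1 = 3
Step 2: 200 μL + 0.2 mL = 400 μL total → factor 400/200 = 2
Step 3: 50-fold → factor 50
Step 4: 1.5 mL brought to 6 mL → factor 6/1.5 = 4
Overall dilution factor = 3 × 2 × 50 × 4 = 1200
Final = 1.50 mM / 1200 = 0.001250 mM = 1.25 × 10^3 nM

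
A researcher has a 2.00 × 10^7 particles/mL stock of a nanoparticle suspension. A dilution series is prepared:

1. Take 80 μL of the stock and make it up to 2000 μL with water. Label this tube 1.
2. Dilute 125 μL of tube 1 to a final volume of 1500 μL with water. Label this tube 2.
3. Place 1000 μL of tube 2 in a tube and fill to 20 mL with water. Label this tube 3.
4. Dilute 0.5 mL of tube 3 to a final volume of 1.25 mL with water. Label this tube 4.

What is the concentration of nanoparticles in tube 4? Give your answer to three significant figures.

1.33 × 10^3 particles/mL

Step 1: 80 μL brought to 2000 μL → factor 2000/80 = 25
Step 2: 125 μL brought to 1500 μL → factor 1500/125 = 12
Step 3: 1000 μL brought to 20 mL → factor 20000/1000 = 20
Step 4: 0.5 mL brought to 1.25 mL → factor 1.25/0.5 = 2.5
Overall dilution factor = 25 × 12 × 20 × 2.5 = 15000
Final = 2.00 × 10^7 particles/mL / 15000 = 1.33 × 10^3 particles/mL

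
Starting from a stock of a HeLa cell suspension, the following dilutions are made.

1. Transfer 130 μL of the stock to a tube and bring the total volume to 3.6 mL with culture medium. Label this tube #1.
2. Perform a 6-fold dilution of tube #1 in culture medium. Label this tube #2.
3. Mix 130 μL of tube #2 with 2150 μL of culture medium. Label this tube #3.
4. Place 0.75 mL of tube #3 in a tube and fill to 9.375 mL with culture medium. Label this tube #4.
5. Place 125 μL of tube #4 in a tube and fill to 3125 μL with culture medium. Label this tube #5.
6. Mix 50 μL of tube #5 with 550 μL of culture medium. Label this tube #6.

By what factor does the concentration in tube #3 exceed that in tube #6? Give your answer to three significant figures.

3.75 × 10^3

Step 1: 130 μL brought to 3.6 mL → factor 3600/130 = 27.692
Step 2: 6-fold → factor 6
Step 3: 130 μL + 2150 μL = 2280 μL total → factor 2280/130 = 17.538
Step 4: 0.75 mL brought to 9.375 mL → factor 9.375/0.75 = 12.5
Step 5: 125 μL brought to 3125 μL → factor 3125/125 = 25
Step 6: 50 μL + 550 μL = 600 μL total → factor 600/50 = 12
Dilution factor to tube #3 = 2914.1; to tube #6 = 1.0928 × 10^7
[tube #3]/[tube #6] = (factor to tube #6)/(factor to tube #3) = 1.0928 × 10^7/2914.1 = 3.75 × 10^3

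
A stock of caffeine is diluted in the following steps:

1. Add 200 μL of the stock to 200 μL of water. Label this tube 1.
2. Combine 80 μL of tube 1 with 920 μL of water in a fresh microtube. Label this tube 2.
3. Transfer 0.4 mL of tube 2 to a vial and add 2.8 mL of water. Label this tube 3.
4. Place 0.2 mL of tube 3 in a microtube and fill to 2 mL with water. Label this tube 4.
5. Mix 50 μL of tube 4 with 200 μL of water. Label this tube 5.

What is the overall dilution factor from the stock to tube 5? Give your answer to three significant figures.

1.00 × 10^4

Step 1: 200 μL + 200 μL = 400 μL total → factor 400/200 = 2
Step 2: 80 μL + 920 μL = 1000 μL total → factor 1000/80 = 12.5
Step 3: 0.4 mL + 2.8 mL = 3.2 mL total → factor 3.2/0.4 = 8
Step 4: 0.2 mL brought to 2 mL → factor 2/0.2 = 10
Step 5: 50 μL + 200 μL = 250 μL total → factor 250/50 = 5
Overall dilution factor = 2 × 12.5 × 8 × 10 × 5 = 10000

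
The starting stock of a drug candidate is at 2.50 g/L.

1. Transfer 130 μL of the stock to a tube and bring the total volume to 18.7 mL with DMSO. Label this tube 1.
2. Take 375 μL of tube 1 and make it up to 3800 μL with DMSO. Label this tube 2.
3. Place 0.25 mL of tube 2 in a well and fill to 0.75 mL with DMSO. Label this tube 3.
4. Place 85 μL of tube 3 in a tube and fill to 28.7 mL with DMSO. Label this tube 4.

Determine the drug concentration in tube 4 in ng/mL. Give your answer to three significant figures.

1.69 ng/mL

Step 1: 130 μL brought to 18.7 mL → factor 18700/130 = 143.85
Step 2: 375 μL brought to 3800 μL → factor 3800/375 = 10.133
Step 3: 0.25 mL brought to 0.75 mL → factor 0.75/0.25 = 3
Step 4: 85 μL brought to 28.7 mL → factor 28700/85 = 337.65
Overall dilution factor = 143.85 × 10.133 × 3 × 337.65 = 1.4765 × 10^6
Final = 2.50 g/L / 1.4765 × 10^6 = 1.693 × 10^-6 g/L = 1.69 ng/mL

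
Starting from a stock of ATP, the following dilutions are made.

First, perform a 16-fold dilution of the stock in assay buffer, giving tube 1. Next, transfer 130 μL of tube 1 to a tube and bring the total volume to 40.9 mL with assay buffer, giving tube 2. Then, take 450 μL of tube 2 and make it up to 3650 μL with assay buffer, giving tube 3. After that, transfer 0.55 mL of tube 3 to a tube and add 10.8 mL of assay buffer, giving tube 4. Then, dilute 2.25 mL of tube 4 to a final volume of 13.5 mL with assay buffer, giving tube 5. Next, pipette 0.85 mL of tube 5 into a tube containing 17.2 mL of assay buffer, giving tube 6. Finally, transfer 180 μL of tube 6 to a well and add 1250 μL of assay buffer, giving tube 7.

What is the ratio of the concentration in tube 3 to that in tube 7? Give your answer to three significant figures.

2.09 × 10^4

Step 1: 16-fold → factor 16
Step 2: 130 μL brought to 40.9 mL → factor 40900/130 = 314.62
Step 3: 450 μL brought to 3650 μL → factor 3650/450 = 8.1111
Step 4: 0.55 mL + 10.8 mL = 11.35 mL total → factor 11.35/0.55 = 20.636
Step 5: 2.25 mL brought to 13.5 mL → factor 13.5/2.25 = 6
Step 6: 0.85 mL + 17.2 mL = 18.05 mL total → factor 18.05/0.85 = 21.235
Step 7: 180 μL + 1250 μL = 1430 μL total → factor 1430/180 = 7.9444
Dilution factor to tube 3 = 40830; to tube 7 = 8.5288 × 10^8
[tube 3]/[tube 7] = (factor to tube 7)/(factor to tube 3) = 8.5288 × 10^8/40830 = 2.09 × 10^4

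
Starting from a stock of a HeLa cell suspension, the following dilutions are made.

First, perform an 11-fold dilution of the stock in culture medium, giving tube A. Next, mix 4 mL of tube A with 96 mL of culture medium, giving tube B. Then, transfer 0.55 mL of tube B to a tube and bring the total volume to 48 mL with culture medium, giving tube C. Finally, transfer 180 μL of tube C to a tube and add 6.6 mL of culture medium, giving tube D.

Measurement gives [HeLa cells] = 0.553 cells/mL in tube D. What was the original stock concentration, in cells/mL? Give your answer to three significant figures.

5.00 × 10^5 cells/mL

Step 1: 11-fold → factor 11
Step 2: 4 mL + 96 mL = 100 mL total → factor 100/4 = 25
Step 3: 0.55 mL brought to 48 mL → factor 48/0.55 = 87.273
Step 4: 180 μL + 6.6 mL = 6780 μL total → factor 6780/180 = 37.667
Overall dilution factor = 11 × 25 × 87.273 × 37.667 = 9.04 × 10^5
Stock = 0.553 cells/mL × 9.04 × 10^5 = 5.00 × 10^5 cells/mL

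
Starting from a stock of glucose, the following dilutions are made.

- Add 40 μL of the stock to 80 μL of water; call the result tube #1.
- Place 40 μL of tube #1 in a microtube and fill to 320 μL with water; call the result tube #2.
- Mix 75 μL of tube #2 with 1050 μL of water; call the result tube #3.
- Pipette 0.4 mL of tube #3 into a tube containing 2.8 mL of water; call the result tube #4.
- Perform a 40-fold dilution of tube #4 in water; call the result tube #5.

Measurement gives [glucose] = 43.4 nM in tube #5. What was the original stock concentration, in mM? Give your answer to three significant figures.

Step 1: 40 μL + 80 μL = 120 μL total → factor 120/40 = 3
Step 2: 40 μL brought to 320 μL → factor 320/40 = 8
Step 3: 75 μL + 1050 μL = 1125 μL total → factor 1125/75 = 15
Step 4: 0.4 mL + 2.8 mL = 3.2 mL total → factor 3.2/0.4 = 8
Step 5: 40-fold → factor 40
Overall dilution factor = 3 × 8 × 15 × 8 × 40 = 1.152 × 10^5
Stock = 43.4 nM × 1.152 × 10^5 = 5.000 × 10^6 nM = 5.00 mM

5.00 mM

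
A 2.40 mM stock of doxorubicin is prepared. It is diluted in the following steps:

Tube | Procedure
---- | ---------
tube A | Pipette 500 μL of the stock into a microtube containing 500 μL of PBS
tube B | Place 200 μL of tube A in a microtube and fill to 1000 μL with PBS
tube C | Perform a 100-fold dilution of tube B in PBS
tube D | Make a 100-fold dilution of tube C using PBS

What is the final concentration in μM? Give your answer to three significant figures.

0.0240 μM

Step 1: 500 μL + 500 μL = 1000 μL total → factor 1000/500 = 2
Step 2: 200 μL brought to 1000 μL → factor 1000/200 = 5
Step 3: 100-fold → factor 100
Step 4: 100-fold → factor 100
Overall dilution factor = 2 × 5 × 100 × 100 = 1 × 10^5
Final = 2.40 mM / 1 × 10^5 = 2.400 × 10^-5 mM = 0.0240 μM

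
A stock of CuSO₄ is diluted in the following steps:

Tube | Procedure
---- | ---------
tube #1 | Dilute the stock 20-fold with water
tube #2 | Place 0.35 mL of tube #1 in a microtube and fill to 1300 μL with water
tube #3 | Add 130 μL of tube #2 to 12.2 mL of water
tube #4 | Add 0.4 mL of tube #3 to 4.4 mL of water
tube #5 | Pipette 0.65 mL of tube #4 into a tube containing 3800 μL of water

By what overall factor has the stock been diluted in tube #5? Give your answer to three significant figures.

Step 1: 20-fold → factor 20
Step 2: 0.35 mL brought to 1300 μL → factor 1.3/0.35 = 3.7143
Step 3: 130 μL + 12.2 mL = 12330 μL total → factor 12330/130 = 94.846
Step 4: 0.4 mL + 4.4 mL = 4.8 mL total → factor 4.8/0.4 = 12
Step 5: 0.65 mL + 3800 μL = 4.45 mL total → factor 4.45/0.65 = 6.8462
Overall dilution factor = 20 × 3.7143 × 94.846 × 12 × 6.8462 = 5.7883 × 10^5

5.79 × 10^5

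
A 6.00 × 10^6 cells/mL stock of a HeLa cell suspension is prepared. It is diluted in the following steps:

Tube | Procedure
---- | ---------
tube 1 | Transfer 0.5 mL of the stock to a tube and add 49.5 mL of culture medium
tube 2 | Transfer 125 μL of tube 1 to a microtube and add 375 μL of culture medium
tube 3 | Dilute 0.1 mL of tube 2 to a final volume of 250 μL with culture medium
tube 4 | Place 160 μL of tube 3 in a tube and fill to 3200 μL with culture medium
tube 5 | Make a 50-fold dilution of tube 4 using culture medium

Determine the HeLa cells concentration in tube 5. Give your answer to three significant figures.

6.00 cells/mL

Step 1: 0.5 mL + 49.5 mL = 50 mL total → factor 50/0.5 = 100
Step 2: 125 μL + 375 μL = 500 μL total → factor 500/125 = 4
Step 3: 0.1 mL brought to 250 μL → factor 0.25/0.1 = 2.5
Step 4: 160 μL brought to 3200 μL → factor 3200/160 = 20
Step 5: 50-fold → factor 50
Overall dilution factor = 100 × 4 × 2.5 × 20 × 50 = 1 × 10^6
Final = 6.00 × 10^6 cells/mL / 1 × 10^6 = 6.00 cells/mL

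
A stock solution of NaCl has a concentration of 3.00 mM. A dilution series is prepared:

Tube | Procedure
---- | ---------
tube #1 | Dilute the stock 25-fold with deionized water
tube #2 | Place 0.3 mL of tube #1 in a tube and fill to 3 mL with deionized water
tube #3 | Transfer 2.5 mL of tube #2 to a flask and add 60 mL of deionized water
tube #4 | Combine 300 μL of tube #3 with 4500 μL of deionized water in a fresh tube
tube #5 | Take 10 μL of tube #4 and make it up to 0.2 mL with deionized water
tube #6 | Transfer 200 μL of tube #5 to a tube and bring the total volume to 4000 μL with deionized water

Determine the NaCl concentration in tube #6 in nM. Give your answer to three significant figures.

0.0750 nM

Step 1: 25-fold → factor 25
Step 2: 0.3 mL brought to 3 mL → factor 3/0.3 = 10
Step 3: 2.5 mL + 60 mL = 62.5 mL total → factor 62.5/2.5 = 25
Step 4: 300 μL + 4500 μL = 4800 μL total → factor 4800/300 = 16
Step 5: 10 μL brought to 0.2 mL → factor 200/10 = 20
Step 6: 200 μL brought to 4000 μL → factor 4000/200 = 20
Overall dilution factor = 25 × 10 × 25 × 16 × 20 × 20 = 4 × 10^7
Final = 3.00 mM / 4 × 10^7 = 7.500 × 10^-8 mM = 0.0750 nM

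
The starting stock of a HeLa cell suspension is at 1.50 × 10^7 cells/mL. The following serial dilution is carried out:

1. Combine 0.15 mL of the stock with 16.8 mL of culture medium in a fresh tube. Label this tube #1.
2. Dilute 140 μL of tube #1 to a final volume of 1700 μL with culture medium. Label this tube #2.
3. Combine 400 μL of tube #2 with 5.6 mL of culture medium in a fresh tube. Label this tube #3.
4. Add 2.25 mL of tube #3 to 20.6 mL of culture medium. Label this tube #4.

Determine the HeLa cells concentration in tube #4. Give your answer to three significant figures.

Step 1: 0.15 mL + 16.8 mL = 16.95 mL total → factor 16.95/0.15 = 113
Step 2: 140 μL brought to 1700 μL → factor 1700/140 = 12.143
Step 3: 400 μL + 5.6 mL = 6000 μL total → factor 6000/400 = 15
Step 4: 2.25 mL + 20.6 mL = 22.85 mL total → factor 22.85/2.25 = 10.156
Overall dilution factor = 113 × 12.143 × 15 × 10.156 = 2.0902 × 10^5
Final = 1.50 × 10^7 cells/mL / 2.0902 × 10^5 = 71.8 cells/mL

71.8 cells/mL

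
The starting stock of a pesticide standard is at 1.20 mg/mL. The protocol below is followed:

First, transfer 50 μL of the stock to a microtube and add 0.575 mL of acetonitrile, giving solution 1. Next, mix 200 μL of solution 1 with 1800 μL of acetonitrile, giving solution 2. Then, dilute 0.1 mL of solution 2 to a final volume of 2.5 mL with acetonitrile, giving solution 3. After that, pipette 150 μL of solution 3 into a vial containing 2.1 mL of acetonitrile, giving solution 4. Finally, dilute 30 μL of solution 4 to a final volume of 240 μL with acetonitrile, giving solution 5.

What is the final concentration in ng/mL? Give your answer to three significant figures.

Step 1: 50 μL + 0.575 mL = 625 μL total → factor 625/50 = 12.5
Step 2: 200 μL + 1800 μL = 2000 μL total → factor 2000/200 = 10
Step 3: 0.1 mL brought to 2.5 mL → factor 2.5/0.1 = 25
Step 4: 150 μL + 2.1 mL = 2250 μL total → factor 2250/150 = 15
Step 5: 30 μL brought to 240 μL → factor 240/30 = 8
Overall dilution factor = 12.5 × 10 × 25 × 15 × 8 = 3.75 × 10^5
Final = 1.20 mg/mL / 3.75 × 10^5 = 3.200 × 10^-6 mg/mL = 3.20 ng/mL

3.20 ng/mL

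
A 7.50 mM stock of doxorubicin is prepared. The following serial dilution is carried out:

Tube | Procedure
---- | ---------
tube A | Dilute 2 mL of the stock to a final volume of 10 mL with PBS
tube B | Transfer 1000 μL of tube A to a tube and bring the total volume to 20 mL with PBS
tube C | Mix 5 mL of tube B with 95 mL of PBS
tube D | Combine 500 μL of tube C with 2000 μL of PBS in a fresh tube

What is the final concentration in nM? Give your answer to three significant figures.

Step 1: 2 mL brought to 10 mL → factor 10/2 = 5
Step 2: 1000 μL brought to 20 mL → factor 20000/1000 = 20
Step 3: 5 mL + 95 mL = 100 mL total → factor 100/5 = 20
Step 4: 500 μL + 2000 μL = 2500 μL total → factor 2500/500 = 5
Overall dilution factor = 5 × 20 × 20 × 5 = 10000
Final = 7.50 mM / 10000 = 0.0007500 mM = 750 nM

750 nM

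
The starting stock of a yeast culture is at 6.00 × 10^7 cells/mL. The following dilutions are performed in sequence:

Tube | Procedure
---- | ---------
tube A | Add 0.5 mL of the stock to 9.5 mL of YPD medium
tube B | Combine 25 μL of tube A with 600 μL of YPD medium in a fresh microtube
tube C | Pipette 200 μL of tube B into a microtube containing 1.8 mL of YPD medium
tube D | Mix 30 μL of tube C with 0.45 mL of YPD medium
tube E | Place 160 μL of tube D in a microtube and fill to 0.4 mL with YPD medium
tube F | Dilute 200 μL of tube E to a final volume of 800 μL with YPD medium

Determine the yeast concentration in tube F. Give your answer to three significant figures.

Step 1: 0.5 mL + 9.5 mL = 10 mL total → factor 10/0.5 = 20
Step 2: 25 μL + 600 μL = 625 μL total → factor 625/25 = 25
Step 3: 200 μL + 1.8 mL = 2000 μL total → factor 2000/200 = 10
Step 4: 30 μL + 0.45 mL = 480 μL total → factor 480/30 = 16
Step 5: 160 μL brought to 0.4 mL → factor 400/160 = 2.5
Step 6: 200 μL brought to 800 μL → factor 800/200 = 4
Overall dilution factor = 20 × 25 × 10 × 16 × 2.5 × 4 = 8 × 10^5
Final = 6.00 × 10^7 cells/mL / 8 × 10^5 = 75.0 cells/mL

75.0 cells/mL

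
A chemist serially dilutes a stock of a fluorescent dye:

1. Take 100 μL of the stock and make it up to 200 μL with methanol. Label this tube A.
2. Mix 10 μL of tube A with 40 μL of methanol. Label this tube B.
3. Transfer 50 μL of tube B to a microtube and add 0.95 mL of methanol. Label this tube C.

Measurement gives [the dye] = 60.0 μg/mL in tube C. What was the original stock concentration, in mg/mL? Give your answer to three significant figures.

12.0 mg/mL

Step 1: 100 μL brought to 200 μL → factor 200/100 = 2
Step 2: 10 μL + 40 μL = 50 μL total → factor 50/10 = 5
Step 3: 50 μL + 0.95 mL = 1000 μL total → factor 1000/50 = 20
Overall dilution factor = 2 × 5 × 20 = 200
Stock = 60.0 μg/mL × 200 = 1.200 × 10^4 μg/mL = 12.0 mg/mL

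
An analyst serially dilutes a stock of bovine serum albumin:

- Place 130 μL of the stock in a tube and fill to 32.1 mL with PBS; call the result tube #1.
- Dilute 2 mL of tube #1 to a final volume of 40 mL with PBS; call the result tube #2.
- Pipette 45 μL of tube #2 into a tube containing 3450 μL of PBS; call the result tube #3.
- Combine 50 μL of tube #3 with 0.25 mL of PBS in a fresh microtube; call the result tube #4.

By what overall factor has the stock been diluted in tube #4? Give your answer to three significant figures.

Step 1: 130 μL brought to 32.1 mL → factor 32100/130 = 246.92
Step 2: 2 mL brought to 40 mL → factor 40/2 = 20
Step 3: 45 μL + 3450 μL = 3495 μL total → factor 3495/45 = 77.667
Step 4: 50 μL + 0.25 mL = 300 μL total → factor 300/50 = 6
Overall dilution factor = 246.92 × 20 × 77.667 × 6 = 2.3013 × 10^6

2.30 × 10^6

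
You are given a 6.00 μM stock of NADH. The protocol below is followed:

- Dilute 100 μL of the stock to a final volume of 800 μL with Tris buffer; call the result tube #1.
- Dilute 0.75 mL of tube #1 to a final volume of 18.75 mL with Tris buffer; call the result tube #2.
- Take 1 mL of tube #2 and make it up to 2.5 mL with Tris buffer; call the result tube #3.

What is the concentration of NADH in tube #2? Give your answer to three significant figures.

0.0300 μM

Step 1: 100 μL brought to 800 μL → factor 800/100 = 8
Step 2: 0.75 mL brought to 18.75 mL → factor 18.75/0.75 = 25
Dilution factor through tube #2 = 8 × 25 = 200
[tube #2] = 6.00 μM / 200 = 0.0300 μM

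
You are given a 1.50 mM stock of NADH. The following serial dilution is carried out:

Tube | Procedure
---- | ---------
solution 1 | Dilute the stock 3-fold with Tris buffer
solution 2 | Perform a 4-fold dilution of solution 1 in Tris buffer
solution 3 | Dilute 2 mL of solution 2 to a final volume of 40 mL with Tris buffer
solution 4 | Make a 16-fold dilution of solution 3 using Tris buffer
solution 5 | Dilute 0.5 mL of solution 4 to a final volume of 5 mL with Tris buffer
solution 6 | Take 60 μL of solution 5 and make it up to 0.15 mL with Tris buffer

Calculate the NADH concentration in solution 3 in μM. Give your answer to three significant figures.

Step 1: 3-fold → factor 3
Step 2: 4-fold → factor 4
Step 3: 2 mL brought to 40 mL → factor 40/2 = 20
Dilution factor through solution 3 = 3 × 4 × 20 = 240
[solution 3] = 1.50 mM / 240 = 0.006250 mM = 6.25 μM

6.25 μM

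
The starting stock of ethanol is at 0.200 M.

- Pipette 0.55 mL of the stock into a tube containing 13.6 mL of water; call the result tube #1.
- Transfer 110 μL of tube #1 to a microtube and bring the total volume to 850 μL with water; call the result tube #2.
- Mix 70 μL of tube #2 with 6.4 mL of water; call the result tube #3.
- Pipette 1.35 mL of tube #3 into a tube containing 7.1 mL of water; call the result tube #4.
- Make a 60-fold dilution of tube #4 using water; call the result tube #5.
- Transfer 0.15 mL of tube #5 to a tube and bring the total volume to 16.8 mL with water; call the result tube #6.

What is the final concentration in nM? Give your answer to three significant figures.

Step 1: 0.55 mL + 13.6 mL = 14.15 mL total → factor 14.15/0.55 = 25.727
Step 2: 110 μL brought to 850 μL → factor 850/110 = 7.7273
Step 3: 70 μL + 6.4 mL = 6470 μL total → factor 6470/70 = 92.429
Step 4: 1.35 mL + 7.1 mL = 8.45 mL total → factor 8.45/1.35 = 6.2593
Step 5: 60-fold → factor 60
Step 6: 0.15 mL brought to 16.8 mL → factor 16.8/0.15 = 112
Overall dilution factor = 25.727 × 7.7273 × 92.429 × 6.2593 × 60 × 112 = 7.7289 × 10^8
Final = 0.200 M / 7.7289 × 10^8 = 2.588 × 10^-10 M = 0.259 nM

0.259 nM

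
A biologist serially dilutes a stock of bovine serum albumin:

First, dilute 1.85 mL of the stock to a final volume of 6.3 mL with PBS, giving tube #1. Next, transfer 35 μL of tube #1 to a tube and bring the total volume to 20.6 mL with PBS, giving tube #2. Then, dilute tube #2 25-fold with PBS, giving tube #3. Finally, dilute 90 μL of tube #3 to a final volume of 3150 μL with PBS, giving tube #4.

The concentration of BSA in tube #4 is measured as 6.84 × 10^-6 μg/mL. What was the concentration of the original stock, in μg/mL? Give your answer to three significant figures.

Step 1: 1.85 mL brought to 6.3 mL → factor 6.3/1.85 = 3.4054
Step 2: 35 μL brought to 20.6 mL → factor 20600/35 = 588.57
Step 3: 25-fold → factor 25
Step 4: 90 μL brought to 3150 μL → factor 3150/90 = 35
Overall dilution factor = 3.4054 × 588.57 × 25 × 35 = 1.7538 × 10^6
Stock = 6.84 × 10^-6 μg/mL × 1.7538 × 10^6 = 12.0 μg/mL

12.0 μg/mL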